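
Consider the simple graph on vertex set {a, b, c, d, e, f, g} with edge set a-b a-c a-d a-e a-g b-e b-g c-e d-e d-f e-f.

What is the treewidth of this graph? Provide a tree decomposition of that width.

The largest bag has 3 vertices, giving width 2; this decomposition certifies tw(G) ≤ 2. Conversely, {a, b, g} is a clique of size 3, and the vertices of any clique must share a bag in every tree decomposition; so some bag has ≥ 3 vertices and tw(G) ≥ 2. Hence tw(G) = 2 exactly.

Treewidth 2.
Bags: B1 = {a, b, e}  B2 = {a, d, e}  B3 = {a, b, g}  B4 = {d, e, f}  B5 = {a, c, e}
Tree: B1–B2, B1–B3, B2–B4, B1–B5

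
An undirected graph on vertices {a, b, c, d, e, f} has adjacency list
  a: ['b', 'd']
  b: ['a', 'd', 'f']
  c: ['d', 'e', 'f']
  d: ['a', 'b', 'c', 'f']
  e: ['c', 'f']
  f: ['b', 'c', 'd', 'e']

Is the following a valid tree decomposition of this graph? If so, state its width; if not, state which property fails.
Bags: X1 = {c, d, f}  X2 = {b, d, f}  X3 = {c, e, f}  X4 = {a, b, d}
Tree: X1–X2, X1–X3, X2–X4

Vertex coverage: the bags together contain {a, b, c, d, e, f}, the full vertex set. Edge coverage: each edge of G has both endpoints in at least one bag. Running intersection: for every vertex, the bags containing it form a connected subtree. All three properties hold, so this is a valid tree decomposition of width max|bag| − 1 = 2, and hence tw(G) ≤ 2.

Yes; width 2.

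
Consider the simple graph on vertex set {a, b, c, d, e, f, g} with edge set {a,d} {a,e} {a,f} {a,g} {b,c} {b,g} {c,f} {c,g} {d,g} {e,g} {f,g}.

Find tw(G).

A width-2 tree decomposition is:
Bags: B1 = {a, f, g}  B2 = {a, e, g}  B3 = {c, f, g}  B4 = {b, c, g}  B5 = {a, d, g}
Tree: B1–B2, B1–B3, B3–B4, B2–B5
Every bag has size at most 3, so the width is 3 − 1 = 2 and tw(G) ≤ 2. For the lower bound, the 3 vertices {c, f, g} are pairwise adjacent, and any tree decomposition puts a clique entirely inside one bag — forcing width ≥ 2. The upper and lower bounds meet at 2, so that is the treewidth.

2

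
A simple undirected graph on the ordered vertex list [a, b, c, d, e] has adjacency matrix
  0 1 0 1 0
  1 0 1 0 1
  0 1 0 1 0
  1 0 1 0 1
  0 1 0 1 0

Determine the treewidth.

A width-2 tree decomposition is:
Bags: B1 = {a, b, d}  B2 = {b, c, d}  B3 = {b, d, e}
Tree: B1–B2, B2–B3
The largest bag has 3 vertices, giving width 2; this decomposition certifies tw(G) ≤ 2. Since b–a–d–c–b is a cycle in G, G is not acyclic. Forests are exactly the graphs of treewidth ≤ 1, so tw(G) ≥ 2. Hence tw(G) = 2 exactly.

2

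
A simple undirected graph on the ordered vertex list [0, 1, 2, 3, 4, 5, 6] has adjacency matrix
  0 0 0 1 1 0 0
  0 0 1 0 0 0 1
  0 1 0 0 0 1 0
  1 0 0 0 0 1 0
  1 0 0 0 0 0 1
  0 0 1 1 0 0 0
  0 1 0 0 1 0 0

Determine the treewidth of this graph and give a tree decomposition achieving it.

Treewidth 2.
One such decomposition:
Bags: B1 = {0, 3, 4}  B2 = {3, 4, 5}  B3 = {2, 4, 5}  B4 = {1, 2, 4}  B5 = {1, 4, 6}
Tree: B1–B2, B2–B3, B3–B4, B4–B5

Every bag has size at most 3, so the width is 3 − 1 = 2 and tw(G) ≤ 2. Since 4–0–3–5–2–1–6–4 is a cycle in G, G is not acyclic. Forests are exactly the graphs of treewidth ≤ 1, so tw(G) ≥ 2. Hence tw(G) = 2 exactly.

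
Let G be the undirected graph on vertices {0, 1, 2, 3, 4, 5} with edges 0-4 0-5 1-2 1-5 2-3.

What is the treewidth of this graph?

A width-1 tree decomposition is:
Bags: B1 = {0, 4}  B2 = {0, 5}  B3 = {1, 5}  B4 = {1, 2}  B5 = {2, 3}
Tree: B1–B2, B2–B3, B3–B4, B4–B5
Every bag has size at most 2, so the width is 2 − 1 = 1 and tw(G) ≤ 1. Any graph with an edge has treewidth ≥ 1, and G has the edge 4–0. Hence tw(G) = 1 exactly.

1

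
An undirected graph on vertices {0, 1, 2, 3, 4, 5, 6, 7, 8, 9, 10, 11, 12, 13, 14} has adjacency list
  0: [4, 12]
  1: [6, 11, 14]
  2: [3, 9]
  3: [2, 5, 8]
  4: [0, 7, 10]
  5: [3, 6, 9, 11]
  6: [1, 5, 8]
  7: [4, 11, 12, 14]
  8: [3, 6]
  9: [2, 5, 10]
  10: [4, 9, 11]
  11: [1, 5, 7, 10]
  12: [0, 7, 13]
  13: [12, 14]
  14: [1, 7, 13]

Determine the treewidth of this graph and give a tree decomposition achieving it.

Treewidth 3.
One such decomposition:
Bags: B1 = {0, 4, 12, 13}  B2 = {4, 7, 12, 13}  B3 = {4, 7, 13, 14}  B4 = {4, 7, 10, 14}  B5 = {7, 10, 11, 14}  B6 = {1, 10, 11, 14}  B7 = {1, 9, 10, 11}  B8 = {1, 5, 9, 11}  B9 = {1, 5, 6, 9}  B10 = {2, 5, 6, 9}  B11 = {2, 3, 5, 6}  B12 = {2, 3, 6, 8}
Tree: B1–B2, B2–B3, B3–B4, B4–B5, B5–B6, B6–B7, B7–B8, B8–B9, B9–B10, B10–B11, B11–B12

Each bag holds 4 vertices, so the decomposition has width 3, which upper-bounds the treewidth. For the lower bound: the 4 vertex sets {0,12,13}, {4}, {7}, {1,10,11,14} are disjoint, each induces a connected subgraph, and every pair is joined by at least one edge of G. Contracting each set to a single vertex therefore yields K_{4} as a minor, and since treewidth is minor-monotone, tw(G) ≥ tw(K_{4}) = 3. Hence tw(G) = 3 exactly.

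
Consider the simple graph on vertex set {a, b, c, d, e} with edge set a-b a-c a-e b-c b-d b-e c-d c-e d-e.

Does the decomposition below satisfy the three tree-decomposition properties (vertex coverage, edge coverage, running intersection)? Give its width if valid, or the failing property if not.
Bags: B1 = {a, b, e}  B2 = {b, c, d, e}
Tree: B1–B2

No — edge (c,a) lies in no bag.

A tree decomposition must satisfy three properties: every vertex lies in some bag; for every edge, both endpoints lie together in some bag; and for every vertex, the bags containing it form a connected subtree. Here edge (c,a) lies in no bag, so the decomposition is invalid.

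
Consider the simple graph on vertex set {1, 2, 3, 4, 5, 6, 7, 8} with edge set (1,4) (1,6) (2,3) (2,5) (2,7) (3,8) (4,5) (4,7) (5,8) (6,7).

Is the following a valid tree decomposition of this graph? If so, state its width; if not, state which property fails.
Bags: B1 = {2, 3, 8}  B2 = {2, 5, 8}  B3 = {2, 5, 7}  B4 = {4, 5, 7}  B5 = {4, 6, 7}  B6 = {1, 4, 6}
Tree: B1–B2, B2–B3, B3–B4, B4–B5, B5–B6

Every vertex of G appears in some bag (union = {1, 2, 3, 4, 5, 6, 7, 8}); every edge is covered by a bag; and for each vertex v the set of bags containing v is connected in the bag tree. The decomposition is therefore valid. The largest bag has 3 vertices, so the width is 2.

Yes; width 2.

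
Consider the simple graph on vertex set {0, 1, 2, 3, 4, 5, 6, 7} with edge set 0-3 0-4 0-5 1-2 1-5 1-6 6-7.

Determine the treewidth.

A width-1 tree decomposition is:
Bags: B1 = {0, 5}  B2 = {1, 5}  B3 = {0, 4}  B4 = {0, 3}  B5 = {1, 6}  B6 = {1, 2}  B7 = {6, 7}
Tree: B1–B2, B1–B3, B1–B4, B2–B5, B5–B6, B5–B7
Each bag holds 2 vertices, so the decomposition has width 1, which upper-bounds the treewidth. Since G has at least one edge (e.g. 0–5), it is not an edgeless graph, so tw(G) ≥ 1. Hence tw(G) = 1 exactly.

1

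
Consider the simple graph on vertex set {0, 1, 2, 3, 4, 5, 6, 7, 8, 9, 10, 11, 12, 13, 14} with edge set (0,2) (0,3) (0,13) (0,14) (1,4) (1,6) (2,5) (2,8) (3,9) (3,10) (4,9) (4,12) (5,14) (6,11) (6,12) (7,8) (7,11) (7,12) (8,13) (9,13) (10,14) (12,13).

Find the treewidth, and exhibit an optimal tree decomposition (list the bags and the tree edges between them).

Each bag holds 4 vertices, so the decomposition has width 3, which upper-bounds the treewidth. For the lower bound: the 4 vertex sets {5,10,14}, {2}, {0}, {3,8,9,13} are disjoint, each induces a connected subgraph, and every pair is joined by at least one edge of G. Contracting each set to a single vertex therefore yields K_{4} as a minor, and since treewidth is minor-monotone, tw(G) ≥ tw(K_{4}) = 3. Hence tw(G) = 3 exactly.

Treewidth 3.
Bags: B1 = {2, 5, 10, 14}  B2 = {0, 2, 10, 14}  B3 = {0, 2, 3, 10}  B4 = {0, 2, 3, 8}  B5 = {0, 3, 8, 13}  B6 = {3, 8, 9, 13}  B7 = {7, 8, 9, 13}  B8 = {7, 9, 12, 13}  B9 = {4, 7, 9, 12}  B10 = {4, 7, 11, 12}  B11 = {4, 6, 11, 12}  B12 = {1, 4, 6, 11}
Tree: B1–B2, B2–B3, B3–B4, B4–B5, B5–B6, B6–B7, B7–B8, B8–B9, B9–B10, B10–B11, B11–B12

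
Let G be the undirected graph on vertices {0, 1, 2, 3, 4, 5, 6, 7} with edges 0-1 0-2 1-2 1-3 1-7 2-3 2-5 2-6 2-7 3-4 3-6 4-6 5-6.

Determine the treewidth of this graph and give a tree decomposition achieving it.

Each bag holds 3 vertices, so the decomposition has width 2, which upper-bounds the treewidth. Conversely, {0, 1, 2} is a clique of size 3, and the vertices of any clique must share a bag in every tree decomposition; so some bag has ≥ 3 vertices and tw(G) ≥ 2. The upper and lower bounds meet at 2, so that is the treewidth.

Treewidth 2.
One optimal decomposition is:
Bags: B1 = {2, 3, 6}  B2 = {2, 5, 6}  B3 = {1, 2, 3}  B4 = {0, 1, 2}  B5 = {1, 2, 7}  B6 = {3, 4, 6}
Tree: B1–B2, B1–B3, B3–B4, B4–B5, B1–B6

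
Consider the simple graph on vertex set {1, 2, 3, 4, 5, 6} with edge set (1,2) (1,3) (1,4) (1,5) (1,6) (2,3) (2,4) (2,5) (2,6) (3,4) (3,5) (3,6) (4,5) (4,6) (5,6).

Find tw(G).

A width-5 tree decomposition is:
Bags: B1 = {1, 2, 3, 4, 5, 6}
Tree: (single bag)
A single bag containing all 6 vertices is trivially a valid decomposition of width 5. Conversely, {1, 2, 3, 4, 5, 6} is a clique of size 6, and the vertices of any clique must share a bag in every tree decomposition; so some bag has ≥ 6 vertices and tw(G) ≥ 5. Combining the bounds, tw(G) = 5.

5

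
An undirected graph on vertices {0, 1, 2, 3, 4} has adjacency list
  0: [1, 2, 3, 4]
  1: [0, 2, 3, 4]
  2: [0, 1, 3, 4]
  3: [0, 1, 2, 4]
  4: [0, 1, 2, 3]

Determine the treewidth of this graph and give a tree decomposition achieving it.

Treewidth 4.
One such decomposition:
Bags: B1 = {0, 1, 2, 3, 4}
Tree: (single bag)

A single bag containing all 5 vertices is trivially a valid decomposition of width 4. Conversely, {0, 1, 2, 3, 4} is a clique of size 5, and the vertices of any clique must share a bag in every tree decomposition; so some bag has ≥ 5 vertices and tw(G) ≥ 4. The upper and lower bounds meet at 4, so that is the treewidth.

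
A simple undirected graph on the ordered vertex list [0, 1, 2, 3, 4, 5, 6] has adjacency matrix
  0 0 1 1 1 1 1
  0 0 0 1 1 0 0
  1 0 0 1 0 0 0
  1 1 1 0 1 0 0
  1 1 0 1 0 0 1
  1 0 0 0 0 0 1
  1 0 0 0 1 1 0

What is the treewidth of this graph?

A width-2 tree decomposition is:
Bags: B1 = {1, 3, 4}  B2 = {0, 3, 4}  B3 = {0, 4, 6}  B4 = {0, 5, 6}  B5 = {0, 2, 3}
Tree: B1–B2, B2–B3, B3–B4, B2–B5
Every bag has size at most 3, so the width is 3 − 1 = 2 and tw(G) ≤ 2. For the lower bound, the 3 vertices {0, 2, 3} are pairwise adjacent, and any tree decomposition puts a clique entirely inside one bag — forcing width ≥ 2. The upper and lower bounds meet at 2, so that is the treewidth.

2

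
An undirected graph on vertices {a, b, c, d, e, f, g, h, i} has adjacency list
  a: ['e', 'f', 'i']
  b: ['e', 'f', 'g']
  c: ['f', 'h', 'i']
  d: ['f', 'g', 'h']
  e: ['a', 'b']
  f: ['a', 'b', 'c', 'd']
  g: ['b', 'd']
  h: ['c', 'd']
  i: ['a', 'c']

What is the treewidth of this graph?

3

A width-3 tree decomposition is:
Bags: B1 = {c, d, g, h}  B2 = {c, d, f, g}  B3 = {b, c, f, g}  B4 = {b, c, f, i}  B5 = {a, b, f, i}  B6 = {a, b, e, i}
Tree: B1–B2, B2–B3, B3–B4, B4–B5, B5–B6
Each bag holds 4 vertices, so the decomposition has width 3, which upper-bounds the treewidth. For the lower bound: the 4 vertex sets {d,g,h}, {c}, {f}, {a,b,e,i} are disjoint, each induces a connected subgraph, and every pair is joined by at least one edge of G. Contracting each set to a single vertex therefore yields K_{4} as a minor, and since treewidth is minor-monotone, tw(G) ≥ tw(K_{4}) = 3. The upper and lower bounds meet at 3, so that is the treewidth.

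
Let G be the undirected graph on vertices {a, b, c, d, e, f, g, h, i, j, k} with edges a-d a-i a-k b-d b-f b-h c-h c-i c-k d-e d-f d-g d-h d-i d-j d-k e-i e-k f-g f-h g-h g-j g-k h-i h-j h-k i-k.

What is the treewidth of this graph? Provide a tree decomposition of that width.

Every bag has size at most 4, so the width is 4 − 1 = 3 and tw(G) ≤ 3. On the other hand G contains the 4-clique {d, e, i, k}. A clique must lie in a single bag of any decomposition, so no decomposition can have width below 3. The upper and lower bounds meet at 3, so that is the treewidth.

Treewidth 3.
One optimal decomposition is:
Bags: B1 = {d, g, h, k}  B2 = {d, f, g, h}  B3 = {d, h, i, k}  B4 = {d, g, h, j}  B5 = {c, h, i, k}  B6 = {d, e, i, k}  B7 = {a, d, i, k}  B8 = {b, d, f, h}
Tree: B1–B2, B1–B3, B2–B4, B3–B5, B3–B6, B3–B7, B2–B8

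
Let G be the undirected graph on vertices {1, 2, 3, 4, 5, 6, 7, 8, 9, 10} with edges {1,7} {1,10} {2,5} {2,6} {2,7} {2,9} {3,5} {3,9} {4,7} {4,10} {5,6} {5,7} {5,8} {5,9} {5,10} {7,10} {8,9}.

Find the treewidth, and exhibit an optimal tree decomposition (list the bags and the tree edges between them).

The largest bag has 3 vertices, giving width 2; this decomposition certifies tw(G) ≤ 2. Conversely, {1, 7, 10} is a clique of size 3, and the vertices of any clique must share a bag in every tree decomposition; so some bag has ≥ 3 vertices and tw(G) ≥ 2. The upper and lower bounds meet at 2, so that is the treewidth.

Treewidth 2.
Bags: B1 = {5, 8, 9}  B2 = {2, 5, 9}  B3 = {2, 5, 6}  B4 = {2, 5, 7}  B5 = {5, 7, 10}  B6 = {3, 5, 9}  B7 = {1, 7, 10}  B8 = {4, 7, 10}
Tree: B1–B2, B2–B3, B2–B4, B4–B5, B2–B6, B5–B7, B5–B8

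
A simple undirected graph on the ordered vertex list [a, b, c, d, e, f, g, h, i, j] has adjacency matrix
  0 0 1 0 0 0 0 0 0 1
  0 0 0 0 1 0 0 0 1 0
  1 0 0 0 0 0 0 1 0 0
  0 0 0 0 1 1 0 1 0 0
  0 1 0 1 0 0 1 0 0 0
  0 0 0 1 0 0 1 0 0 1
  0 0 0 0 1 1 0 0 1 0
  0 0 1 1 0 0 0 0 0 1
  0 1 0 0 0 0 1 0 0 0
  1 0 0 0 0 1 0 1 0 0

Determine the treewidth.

2

A width-2 tree decomposition is:
Bags: B1 = {b, g, i}  B2 = {b, e, g}  B3 = {e, f, g}  B4 = {d, e, f}  B5 = {d, f, j}  B6 = {d, h, j}  B7 = {a, h, j}  B8 = {a, c, h}
Tree: B1–B2, B2–B3, B3–B4, B4–B5, B5–B6, B6–B7, B7–B8
Every bag has size at most 3, so the width is 3 − 1 = 2 and tw(G) ≤ 2. Since i–b–e–g–i is a cycle in G, G is not acyclic. Forests are exactly the graphs of treewidth ≤ 1, so tw(G) ≥ 2. Hence tw(G) = 2 exactly.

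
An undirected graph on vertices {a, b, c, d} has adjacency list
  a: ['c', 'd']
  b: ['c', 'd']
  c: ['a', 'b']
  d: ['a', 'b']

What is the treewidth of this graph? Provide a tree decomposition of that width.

Every bag has size at most 3, so the width is 3 − 1 = 2 and tw(G) ≤ 2. The edges a–d–b–c–a form a cycle, so G is not a tree and its treewidth is at least 2. Hence tw(G) = 2 exactly.

Treewidth 2.
Bags: B1 = {a, b, d}  B2 = {a, b, c}
Tree: B1–B2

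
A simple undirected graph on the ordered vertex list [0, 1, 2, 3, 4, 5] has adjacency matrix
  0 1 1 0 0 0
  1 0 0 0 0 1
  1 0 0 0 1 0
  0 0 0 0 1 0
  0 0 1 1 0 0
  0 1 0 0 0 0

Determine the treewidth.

A width-1 tree decomposition is:
Bags: B1 = {1, 5}  B2 = {0, 1}  B3 = {0, 2}  B4 = {2, 4}  B5 = {3, 4}
Tree: B1–B2, B2–B3, B3–B4, B4–B5
Each bag holds 2 vertices, so the decomposition has width 1, which upper-bounds the treewidth. G has an edge, so its treewidth is at least 1. Combining the bounds, tw(G) = 1.

1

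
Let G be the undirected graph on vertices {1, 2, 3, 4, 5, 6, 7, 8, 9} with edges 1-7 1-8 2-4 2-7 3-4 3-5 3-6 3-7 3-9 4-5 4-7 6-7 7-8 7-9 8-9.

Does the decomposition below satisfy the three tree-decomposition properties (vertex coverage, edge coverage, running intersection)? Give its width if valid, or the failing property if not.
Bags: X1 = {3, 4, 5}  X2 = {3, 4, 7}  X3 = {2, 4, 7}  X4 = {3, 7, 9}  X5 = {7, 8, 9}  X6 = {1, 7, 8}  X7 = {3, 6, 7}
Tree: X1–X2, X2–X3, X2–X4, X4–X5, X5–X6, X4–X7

Yes; width 2.

Every vertex of G appears in some bag (union = {1, 2, 3, 4, 5, 6, 7, 8, 9}); every edge is covered by a bag; and for each vertex v the set of bags containing v is connected in the bag tree. The decomposition is therefore valid. The largest bag has 3 vertices, so the width is 2.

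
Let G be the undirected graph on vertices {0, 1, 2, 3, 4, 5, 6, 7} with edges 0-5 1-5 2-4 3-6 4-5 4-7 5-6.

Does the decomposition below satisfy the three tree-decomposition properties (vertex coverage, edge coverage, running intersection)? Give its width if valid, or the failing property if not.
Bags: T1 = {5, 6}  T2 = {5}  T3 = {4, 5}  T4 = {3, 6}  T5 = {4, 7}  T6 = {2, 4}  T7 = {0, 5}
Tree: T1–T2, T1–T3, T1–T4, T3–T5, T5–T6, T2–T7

No — vertex 1 appears in no bag.

A tree decomposition must satisfy three properties: every vertex lies in some bag; for every edge, both endpoints lie together in some bag; and for every vertex, the bags containing it form a connected subtree. Here vertex 1 appears in no bag, so the decomposition is invalid.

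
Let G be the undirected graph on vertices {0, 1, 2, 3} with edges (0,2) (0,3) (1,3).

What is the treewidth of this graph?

A width-1 tree decomposition is:
Bags: B1 = {0, 3}  B2 = {0, 2}  B3 = {1, 3}
Tree: B1–B2, B1–B3
Each bag holds 2 vertices, so the decomposition has width 1, which upper-bounds the treewidth. Since G has at least one edge (e.g. 3–0), it is not an edgeless graph, so tw(G) ≥ 1. The upper and lower bounds meet at 1, so that is the treewidth.

1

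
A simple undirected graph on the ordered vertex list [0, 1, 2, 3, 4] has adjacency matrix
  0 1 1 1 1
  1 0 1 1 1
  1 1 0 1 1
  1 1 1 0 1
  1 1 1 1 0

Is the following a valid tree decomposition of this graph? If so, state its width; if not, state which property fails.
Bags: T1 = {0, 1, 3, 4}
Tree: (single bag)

No — vertex 2 appears in no bag.

A tree decomposition must satisfy three properties: every vertex lies in some bag; for every edge, both endpoints lie together in some bag; and for every vertex, the bags containing it form a connected subtree. Here vertex 2 appears in no bag, so the decomposition is invalid.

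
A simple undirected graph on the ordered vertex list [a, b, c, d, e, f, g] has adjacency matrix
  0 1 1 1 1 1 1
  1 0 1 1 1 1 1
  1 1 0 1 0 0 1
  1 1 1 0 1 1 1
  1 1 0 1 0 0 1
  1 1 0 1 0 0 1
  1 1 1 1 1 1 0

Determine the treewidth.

4

A width-4 tree decomposition is:
Bags: B1 = {a, b, d, f, g}  B2 = {a, b, c, d, g}  B3 = {a, b, d, e, g}
Tree: B1–B2, B1–B3
The largest bag has 5 vertices, giving width 4; this decomposition certifies tw(G) ≤ 4. On the other hand G contains the 5-clique {a, b, d, e, g}. A clique must lie in a single bag of any decomposition, so no decomposition can have width below 4. Therefore the treewidth is 4.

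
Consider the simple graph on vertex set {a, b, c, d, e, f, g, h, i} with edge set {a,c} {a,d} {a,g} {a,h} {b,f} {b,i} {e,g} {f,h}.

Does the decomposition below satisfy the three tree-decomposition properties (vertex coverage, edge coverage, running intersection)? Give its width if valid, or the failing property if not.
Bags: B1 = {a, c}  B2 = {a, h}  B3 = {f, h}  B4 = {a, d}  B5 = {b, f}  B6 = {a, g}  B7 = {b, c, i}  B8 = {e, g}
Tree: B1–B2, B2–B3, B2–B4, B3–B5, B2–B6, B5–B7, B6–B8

A tree decomposition must satisfy three properties: every vertex lies in some bag; for every edge, both endpoints lie together in some bag; and for every vertex, the bags containing it form a connected subtree. Here bags containing vertex c are not connected in the tree, so the decomposition is invalid.

No — bags containing vertex c are not connected in the tree.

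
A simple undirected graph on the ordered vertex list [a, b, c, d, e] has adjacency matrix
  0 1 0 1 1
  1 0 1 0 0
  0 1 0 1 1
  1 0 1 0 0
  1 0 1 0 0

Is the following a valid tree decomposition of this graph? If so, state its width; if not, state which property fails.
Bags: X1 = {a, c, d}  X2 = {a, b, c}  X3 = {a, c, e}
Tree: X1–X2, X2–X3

Vertex coverage: the bags together contain {a, b, c, d, e}, the full vertex set. Edge coverage: each edge of G has both endpoints in at least one bag. Running intersection: for every vertex, the bags containing it form a connected subtree. All three properties hold, so this is a valid tree decomposition of width max|bag| − 1 = 2, and hence tw(G) ≤ 2.

Yes; width 2.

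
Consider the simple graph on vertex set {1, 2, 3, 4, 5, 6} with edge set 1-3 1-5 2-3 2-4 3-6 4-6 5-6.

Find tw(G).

2

A width-2 tree decomposition is:
Bags: B1 = {2, 3, 4}  B2 = {3, 4, 6}  B3 = {1, 3, 6}  B4 = {1, 5, 6}
Tree: B1–B2, B2–B3, B3–B4
Every bag has size at most 3, so the width is 3 − 1 = 2 and tw(G) ≤ 2. Since 2–4–6–3–2 is a cycle in G, G is not acyclic. Forests are exactly the graphs of treewidth ≤ 1, so tw(G) ≥ 2. Hence tw(G) = 2 exactly.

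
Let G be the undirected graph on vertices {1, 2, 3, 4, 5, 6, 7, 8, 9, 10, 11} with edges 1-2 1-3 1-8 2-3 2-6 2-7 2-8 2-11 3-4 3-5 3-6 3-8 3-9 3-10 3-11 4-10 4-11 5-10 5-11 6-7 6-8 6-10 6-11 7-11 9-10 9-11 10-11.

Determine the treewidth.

3

A width-3 tree decomposition is:
Bags: B1 = {2, 3, 6, 11}  B2 = {2, 3, 6, 8}  B3 = {1, 2, 3, 8}  B4 = {2, 6, 7, 11}  B5 = {3, 6, 10, 11}  B6 = {3, 4, 10, 11}  B7 = {3, 5, 10, 11}  B8 = {3, 9, 10, 11}
Tree: B1–B2, B2–B3, B1–B4, B1–B5, B5–B6, B5–B7, B7–B8
Every bag has size at most 4, so the width is 4 − 1 = 3 and tw(G) ≤ 3. For the lower bound, the 4 vertices {1, 2, 3, 8} are pairwise adjacent, and any tree decomposition puts a clique entirely inside one bag — forcing width ≥ 3. The upper and lower bounds meet at 3, so that is the treewidth.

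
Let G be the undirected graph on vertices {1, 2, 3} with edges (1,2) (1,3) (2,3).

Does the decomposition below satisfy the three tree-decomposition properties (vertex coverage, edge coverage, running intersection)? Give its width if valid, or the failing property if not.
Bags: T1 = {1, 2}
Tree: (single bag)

A tree decomposition must satisfy three properties: every vertex lies in some bag; for every edge, both endpoints lie together in some bag; and for every vertex, the bags containing it form a connected subtree. Here vertex 3 appears in no bag, so the decomposition is invalid.

No — vertex 3 appears in no bag.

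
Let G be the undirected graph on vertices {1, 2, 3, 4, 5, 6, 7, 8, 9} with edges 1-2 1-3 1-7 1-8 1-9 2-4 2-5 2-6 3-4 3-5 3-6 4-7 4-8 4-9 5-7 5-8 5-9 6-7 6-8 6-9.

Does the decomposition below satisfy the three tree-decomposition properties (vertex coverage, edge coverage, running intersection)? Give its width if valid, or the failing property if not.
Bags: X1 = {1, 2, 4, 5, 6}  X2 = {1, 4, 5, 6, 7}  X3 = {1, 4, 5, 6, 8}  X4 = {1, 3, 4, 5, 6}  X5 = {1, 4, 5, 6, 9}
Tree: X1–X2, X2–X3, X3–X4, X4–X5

Yes; width 4.

Vertex coverage: the bags together contain {1, 2, 3, 4, 5, 6, 7, 8, 9}, the full vertex set. Edge coverage: each edge of G has both endpoints in at least one bag. Running intersection: for every vertex, the bags containing it form a connected subtree. All three properties hold, so this is a valid tree decomposition of width max|bag| − 1 = 4, and hence tw(G) ≤ 4.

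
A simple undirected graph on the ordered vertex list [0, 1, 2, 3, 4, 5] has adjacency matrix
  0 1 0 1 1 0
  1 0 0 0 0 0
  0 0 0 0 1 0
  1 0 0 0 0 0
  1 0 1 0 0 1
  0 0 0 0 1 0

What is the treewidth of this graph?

A width-1 tree decomposition is:
Bags: B1 = {0, 4}  B2 = {0, 1}  B3 = {4, 5}  B4 = {2, 4}  B5 = {0, 3}
Tree: B1–B2, B1–B3, B3–B4, B2–B5
The largest bag has 2 vertices, giving width 1; this decomposition certifies tw(G) ≤ 1. Since G has at least one edge (e.g. 0–4), it is not an edgeless graph, so tw(G) ≥ 1. The upper and lower bounds meet at 1, so that is the treewidth.

1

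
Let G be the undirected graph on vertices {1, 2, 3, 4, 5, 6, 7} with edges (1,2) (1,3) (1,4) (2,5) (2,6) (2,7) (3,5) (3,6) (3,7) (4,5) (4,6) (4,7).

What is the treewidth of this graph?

3

A width-3 tree decomposition is:
Bags: B1 = {2, 3, 4, 6}  B2 = {2, 3, 4, 7}  B3 = {1, 2, 3, 4}  B4 = {2, 3, 4, 5}
Tree: B1–B2, B2–B3, B3–B4
Every bag has size at most 4, so the width is 4 − 1 = 3 and tw(G) ≤ 3. For the lower bound: the 4 vertex sets {4,6}, {2,7}, {3}, {1} are disjoint, each induces a connected subgraph, and every pair is joined by at least one edge of G. Contracting each set to a single vertex therefore yields K_{4} as a minor, and since treewidth is minor-monotone, tw(G) ≥ tw(K_{4}) = 3. Hence tw(G) = 3 exactly.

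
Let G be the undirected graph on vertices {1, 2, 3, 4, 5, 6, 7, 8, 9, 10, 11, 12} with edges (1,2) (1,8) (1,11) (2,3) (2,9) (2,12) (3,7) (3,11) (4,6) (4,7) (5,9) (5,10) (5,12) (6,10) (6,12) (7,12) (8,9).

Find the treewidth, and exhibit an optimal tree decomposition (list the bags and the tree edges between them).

Each bag holds 4 vertices, so the decomposition has width 3, which upper-bounds the treewidth. For the lower bound: the 4 vertex sets {1,8,11}, {3}, {2}, {5,7,9,12} are disjoint, each induces a connected subgraph, and every pair is joined by at least one edge of G. Contracting each set to a single vertex therefore yields K_{4} as a minor, and since treewidth is minor-monotone, tw(G) ≥ tw(K_{4}) = 3. Combining the bounds, tw(G) = 3.

Treewidth 3.
Bags: B1 = {1, 3, 8, 11}  B2 = {1, 2, 3, 8}  B3 = {2, 3, 8, 9}  B4 = {2, 3, 7, 9}  B5 = {2, 7, 9, 12}  B6 = {5, 7, 9, 12}  B7 = {4, 5, 7, 12}  B8 = {4, 5, 6, 12}  B9 = {4, 5, 6, 10}
Tree: B1–B2, B2–B3, B3–B4, B4–B5, B5–B6, B6–B7, B7–B8, B8–B9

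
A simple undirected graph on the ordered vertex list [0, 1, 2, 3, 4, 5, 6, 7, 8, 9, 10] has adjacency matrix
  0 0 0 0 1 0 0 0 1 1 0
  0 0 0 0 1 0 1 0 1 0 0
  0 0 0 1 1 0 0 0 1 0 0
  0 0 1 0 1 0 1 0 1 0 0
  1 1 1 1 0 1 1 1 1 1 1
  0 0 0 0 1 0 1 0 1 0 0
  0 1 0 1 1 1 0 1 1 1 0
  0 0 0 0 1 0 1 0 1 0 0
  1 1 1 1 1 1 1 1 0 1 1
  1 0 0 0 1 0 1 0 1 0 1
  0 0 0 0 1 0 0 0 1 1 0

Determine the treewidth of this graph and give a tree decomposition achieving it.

Treewidth 3.
One optimal decomposition is:
Bags: B1 = {1, 4, 6, 8}  B2 = {3, 4, 6, 8}  B3 = {4, 6, 8, 9}  B4 = {0, 4, 8, 9}  B5 = {4, 5, 6, 8}  B6 = {4, 6, 7, 8}  B7 = {2, 3, 4, 8}  B8 = {4, 8, 9, 10}
Tree: B1–B2, B2–B3, B3–B4, B1–B5, B3–B6, B2–B7, B3–B8

Every bag has size at most 4, so the width is 4 − 1 = 3 and tw(G) ≤ 3. Conversely, {0, 4, 8, 9} is a clique of size 4, and the vertices of any clique must share a bag in every tree decomposition; so some bag has ≥ 4 vertices and tw(G) ≥ 3. Hence tw(G) = 3 exactly.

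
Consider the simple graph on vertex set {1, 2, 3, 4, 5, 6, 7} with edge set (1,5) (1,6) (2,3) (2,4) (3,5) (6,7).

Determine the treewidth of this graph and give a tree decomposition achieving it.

Each bag holds 2 vertices, so the decomposition has width 1, which upper-bounds the treewidth. Any graph with an edge has treewidth ≥ 1, and G has the edge 7–6. Therefore the treewidth is 1.

Treewidth 1.
Bags: B1 = {6, 7}  B2 = {1, 6}  B3 = {1, 5}  B4 = {3, 5}  B5 = {2, 3}  B6 = {2, 4}
Tree: B1–B2, B2–B3, B3–B4, B4–B5, B5–B6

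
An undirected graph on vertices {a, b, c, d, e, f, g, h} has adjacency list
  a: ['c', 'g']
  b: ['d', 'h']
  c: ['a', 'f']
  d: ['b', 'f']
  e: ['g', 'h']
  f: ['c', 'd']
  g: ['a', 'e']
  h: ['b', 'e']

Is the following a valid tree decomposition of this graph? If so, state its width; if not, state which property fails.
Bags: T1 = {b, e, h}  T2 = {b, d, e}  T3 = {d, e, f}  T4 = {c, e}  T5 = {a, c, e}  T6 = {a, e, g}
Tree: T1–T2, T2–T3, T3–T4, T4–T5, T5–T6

A tree decomposition must satisfy three properties: every vertex lies in some bag; for every edge, both endpoints lie together in some bag; and for every vertex, the bags containing it form a connected subtree. Here edge (f,c) lies in no bag, so the decomposition is invalid.

No — edge (f,c) lies in no bag.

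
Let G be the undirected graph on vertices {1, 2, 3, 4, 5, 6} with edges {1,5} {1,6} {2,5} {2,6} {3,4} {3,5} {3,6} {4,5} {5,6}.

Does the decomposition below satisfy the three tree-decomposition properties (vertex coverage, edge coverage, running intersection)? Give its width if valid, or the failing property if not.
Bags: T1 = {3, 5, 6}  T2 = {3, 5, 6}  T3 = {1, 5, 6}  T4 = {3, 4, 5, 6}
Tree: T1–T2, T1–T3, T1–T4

A tree decomposition must satisfy three properties: every vertex lies in some bag; for every edge, both endpoints lie together in some bag; and for every vertex, the bags containing it form a connected subtree. Here vertex 2 appears in no bag, so the decomposition is invalid.

No — vertex 2 appears in no bag.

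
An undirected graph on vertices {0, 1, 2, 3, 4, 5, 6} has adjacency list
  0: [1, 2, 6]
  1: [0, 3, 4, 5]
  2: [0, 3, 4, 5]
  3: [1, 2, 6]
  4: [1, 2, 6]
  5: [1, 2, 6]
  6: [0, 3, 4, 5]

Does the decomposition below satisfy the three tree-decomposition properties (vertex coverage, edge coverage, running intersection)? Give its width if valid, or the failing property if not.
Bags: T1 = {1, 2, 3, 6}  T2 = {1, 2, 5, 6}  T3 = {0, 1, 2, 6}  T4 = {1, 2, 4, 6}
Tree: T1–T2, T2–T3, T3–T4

Vertex coverage: the bags together contain {0, 1, 2, 3, 4, 5, 6}, the full vertex set. Edge coverage: each edge of G has both endpoints in at least one bag. Running intersection: for every vertex, the bags containing it form a connected subtree. All three properties hold, so this is a valid tree decomposition of width max|bag| − 1 = 3, and hence tw(G) ≤ 3.

Yes; width 3.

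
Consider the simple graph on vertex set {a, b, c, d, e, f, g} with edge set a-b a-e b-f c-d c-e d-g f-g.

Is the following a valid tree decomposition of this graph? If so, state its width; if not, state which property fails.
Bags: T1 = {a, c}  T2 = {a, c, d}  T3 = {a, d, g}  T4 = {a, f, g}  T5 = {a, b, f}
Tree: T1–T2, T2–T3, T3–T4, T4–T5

A tree decomposition must satisfy three properties: every vertex lies in some bag; for every edge, both endpoints lie together in some bag; and for every vertex, the bags containing it form a connected subtree. Here vertex e appears in no bag, so the decomposition is invalid.

No — vertex e appears in no bag.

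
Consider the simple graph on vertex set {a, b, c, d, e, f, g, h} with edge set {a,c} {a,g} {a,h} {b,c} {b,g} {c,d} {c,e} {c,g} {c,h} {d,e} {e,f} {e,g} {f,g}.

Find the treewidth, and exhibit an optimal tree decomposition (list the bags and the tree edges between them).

Treewidth 2.
One such decomposition:
Bags: B1 = {b, c, g}  B2 = {a, c, g}  B3 = {c, e, g}  B4 = {a, c, h}  B5 = {e, f, g}  B6 = {c, d, e}
Tree: B1–B2, B2–B3, B2–B4, B3–B5, B3–B6

Every bag has size at most 3, so the width is 3 − 1 = 2 and tw(G) ≤ 2. Conversely, {c, d, e} is a clique of size 3, and the vertices of any clique must share a bag in every tree decomposition; so some bag has ≥ 3 vertices and tw(G) ≥ 2. Hence tw(G) = 2 exactly.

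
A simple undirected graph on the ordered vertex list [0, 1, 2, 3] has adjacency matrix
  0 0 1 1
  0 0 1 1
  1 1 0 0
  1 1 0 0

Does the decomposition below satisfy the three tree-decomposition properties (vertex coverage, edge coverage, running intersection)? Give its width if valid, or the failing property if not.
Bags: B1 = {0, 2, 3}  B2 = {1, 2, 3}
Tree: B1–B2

Vertex coverage: the bags together contain {0, 1, 2, 3}, the full vertex set. Edge coverage: each edge of G has both endpoints in at least one bag. Running intersection: for every vertex, the bags containing it form a connected subtree. All three properties hold, so this is a valid tree decomposition of width max|bag| − 1 = 2, and hence tw(G) ≤ 2.

Yes; width 2.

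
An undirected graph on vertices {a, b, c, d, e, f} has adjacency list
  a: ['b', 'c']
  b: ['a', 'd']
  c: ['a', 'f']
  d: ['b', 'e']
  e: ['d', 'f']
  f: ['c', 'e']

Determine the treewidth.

A width-2 tree decomposition is:
Bags: B1 = {a, b, d}  B2 = {a, c, d}  B3 = {c, d, f}  B4 = {d, e, f}
Tree: B1–B2, B2–B3, B3–B4
The largest bag has 3 vertices, giving width 2; this decomposition certifies tw(G) ≤ 2. The edges d–b–a–c–f–e–d form a cycle, so G is not a tree and its treewidth is at least 2. Combining the bounds, tw(G) = 2.

2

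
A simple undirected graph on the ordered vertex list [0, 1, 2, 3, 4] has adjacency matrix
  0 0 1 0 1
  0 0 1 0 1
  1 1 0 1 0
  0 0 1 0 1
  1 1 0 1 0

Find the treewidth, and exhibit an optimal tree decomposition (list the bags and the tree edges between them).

Each bag holds 3 vertices, so the decomposition has width 2, which upper-bounds the treewidth. The edges 2–3–4–1–2 form a cycle, so G is not a tree and its treewidth is at least 2. Hence tw(G) = 2 exactly.

Treewidth 2.
One optimal decomposition is:
Bags: B1 = {2, 3, 4}  B2 = {1, 2, 4}  B3 = {0, 2, 4}
Tree: B1–B2, B2–B3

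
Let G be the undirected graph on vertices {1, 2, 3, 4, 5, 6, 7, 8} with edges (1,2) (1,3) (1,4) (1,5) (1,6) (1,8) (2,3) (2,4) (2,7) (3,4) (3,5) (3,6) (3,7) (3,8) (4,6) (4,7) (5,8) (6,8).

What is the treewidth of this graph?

A width-3 tree decomposition is:
Bags: B1 = {1, 2, 3, 4}  B2 = {1, 3, 4, 6}  B3 = {1, 3, 6, 8}  B4 = {1, 3, 5, 8}  B5 = {2, 3, 4, 7}
Tree: B1–B2, B2–B3, B3–B4, B1–B5
Each bag holds 4 vertices, so the decomposition has width 3, which upper-bounds the treewidth. On the other hand G contains the 4-clique {1, 3, 5, 8}. A clique must lie in a single bag of any decomposition, so no decomposition can have width below 3. Therefore the treewidth is 3.

3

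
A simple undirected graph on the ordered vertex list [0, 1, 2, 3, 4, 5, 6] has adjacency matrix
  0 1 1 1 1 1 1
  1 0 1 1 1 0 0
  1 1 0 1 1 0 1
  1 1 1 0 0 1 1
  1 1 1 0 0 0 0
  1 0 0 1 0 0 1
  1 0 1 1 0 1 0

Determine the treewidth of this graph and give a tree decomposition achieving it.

Treewidth 3.
One such decomposition:
Bags: B1 = {0, 1, 2, 4}  B2 = {0, 1, 2, 3}  B3 = {0, 2, 3, 6}  B4 = {0, 3, 5, 6}
Tree: B1–B2, B2–B3, B3–B4

Each bag holds 4 vertices, so the decomposition has width 3, which upper-bounds the treewidth. For the lower bound, the 4 vertices {0, 1, 2, 3} are pairwise adjacent, and any tree decomposition puts a clique entirely inside one bag — forcing width ≥ 3. Hence tw(G) = 3 exactly.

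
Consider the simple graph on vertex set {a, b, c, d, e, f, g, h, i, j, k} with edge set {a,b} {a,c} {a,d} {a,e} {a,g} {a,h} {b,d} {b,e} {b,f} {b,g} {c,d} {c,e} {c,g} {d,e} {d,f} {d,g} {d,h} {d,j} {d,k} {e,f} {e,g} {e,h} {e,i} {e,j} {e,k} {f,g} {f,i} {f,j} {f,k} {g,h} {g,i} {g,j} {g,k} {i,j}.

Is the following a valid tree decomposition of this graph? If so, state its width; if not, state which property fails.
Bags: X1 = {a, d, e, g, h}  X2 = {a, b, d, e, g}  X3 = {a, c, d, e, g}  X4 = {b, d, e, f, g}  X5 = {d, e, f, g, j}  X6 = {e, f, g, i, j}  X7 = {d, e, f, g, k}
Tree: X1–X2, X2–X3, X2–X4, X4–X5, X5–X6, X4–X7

Yes; width 4.

Vertex coverage: the bags together contain {a, b, c, d, e, f, g, h, i, j, k}, the full vertex set. Edge coverage: each edge of G has both endpoints in at least one bag. Running intersection: for every vertex, the bags containing it form a connected subtree. All three properties hold, so this is a valid tree decomposition of width max|bag| − 1 = 4, and hence tw(G) ≤ 4.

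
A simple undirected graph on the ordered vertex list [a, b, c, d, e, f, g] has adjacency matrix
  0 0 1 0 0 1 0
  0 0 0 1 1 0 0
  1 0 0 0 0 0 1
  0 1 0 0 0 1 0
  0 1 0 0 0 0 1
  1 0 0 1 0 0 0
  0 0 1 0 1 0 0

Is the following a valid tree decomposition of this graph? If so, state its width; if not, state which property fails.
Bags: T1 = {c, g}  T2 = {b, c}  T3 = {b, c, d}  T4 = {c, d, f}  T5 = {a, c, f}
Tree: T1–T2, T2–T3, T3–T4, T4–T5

No — vertex e appears in no bag.

A tree decomposition must satisfy three properties: every vertex lies in some bag; for every edge, both endpoints lie together in some bag; and for every vertex, the bags containing it form a connected subtree. Here vertex e appears in no bag, so the decomposition is invalid.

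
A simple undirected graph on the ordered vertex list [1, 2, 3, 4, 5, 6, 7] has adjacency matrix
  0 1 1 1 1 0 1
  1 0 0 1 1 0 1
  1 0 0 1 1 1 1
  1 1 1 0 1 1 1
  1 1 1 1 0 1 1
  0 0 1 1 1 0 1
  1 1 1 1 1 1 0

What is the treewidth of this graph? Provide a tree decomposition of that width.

The largest bag has 5 vertices, giving width 4; this decomposition certifies tw(G) ≤ 4. For the lower bound, the 5 vertices {1, 2, 4, 5, 7} are pairwise adjacent, and any tree decomposition puts a clique entirely inside one bag — forcing width ≥ 4. The upper and lower bounds meet at 4, so that is the treewidth.

Treewidth 4.
One such decomposition:
Bags: B1 = {1, 3, 4, 5, 7}  B2 = {1, 2, 4, 5, 7}  B3 = {3, 4, 5, 6, 7}
Tree: B1–B2, B1–B3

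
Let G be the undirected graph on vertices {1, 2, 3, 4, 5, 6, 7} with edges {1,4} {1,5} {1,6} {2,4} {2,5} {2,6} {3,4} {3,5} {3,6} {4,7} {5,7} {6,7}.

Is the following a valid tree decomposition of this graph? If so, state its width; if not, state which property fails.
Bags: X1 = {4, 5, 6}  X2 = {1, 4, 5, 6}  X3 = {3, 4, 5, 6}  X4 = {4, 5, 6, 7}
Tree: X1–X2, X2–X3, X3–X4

No — vertex 2 appears in no bag.

A tree decomposition must satisfy three properties: every vertex lies in some bag; for every edge, both endpoints lie together in some bag; and for every vertex, the bags containing it form a connected subtree. Here vertex 2 appears in no bag, so the decomposition is invalid.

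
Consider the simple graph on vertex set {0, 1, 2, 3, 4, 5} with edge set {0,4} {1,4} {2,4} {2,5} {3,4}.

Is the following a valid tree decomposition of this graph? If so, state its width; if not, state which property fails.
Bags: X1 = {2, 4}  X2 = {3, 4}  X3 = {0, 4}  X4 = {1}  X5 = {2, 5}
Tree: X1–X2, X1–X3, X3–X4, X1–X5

A tree decomposition must satisfy three properties: every vertex lies in some bag; for every edge, both endpoints lie together in some bag; and for every vertex, the bags containing it form a connected subtree. Here edge (4,1) lies in no bag, so the decomposition is invalid.

No — edge (4,1) lies in no bag.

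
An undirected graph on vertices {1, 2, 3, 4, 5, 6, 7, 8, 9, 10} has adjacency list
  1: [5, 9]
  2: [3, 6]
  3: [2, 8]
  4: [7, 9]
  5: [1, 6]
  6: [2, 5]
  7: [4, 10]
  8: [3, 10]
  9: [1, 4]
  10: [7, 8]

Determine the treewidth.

A width-2 tree decomposition is:
Bags: B1 = {1, 4, 9}  B2 = {1, 4, 5}  B3 = {4, 5, 6}  B4 = {2, 4, 6}  B5 = {2, 3, 4}  B6 = {3, 4, 8}  B7 = {4, 8, 10}  B8 = {4, 7, 10}
Tree: B1–B2, B2–B3, B3–B4, B4–B5, B5–B6, B6–B7, B7–B8
Every bag has size at most 3, so the width is 3 − 1 = 2 and tw(G) ≤ 2. Since 4–9–1–5–6–2–3–8–10–7–4 is a cycle in G, G is not acyclic. Forests are exactly the graphs of treewidth ≤ 1, so tw(G) ≥ 2. Hence tw(G) = 2 exactly.

2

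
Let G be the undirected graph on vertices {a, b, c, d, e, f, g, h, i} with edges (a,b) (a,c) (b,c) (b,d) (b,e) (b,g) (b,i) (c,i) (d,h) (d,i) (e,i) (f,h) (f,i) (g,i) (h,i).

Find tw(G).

2

A width-2 tree decomposition is:
Bags: B1 = {b, g, i}  B2 = {b, d, i}  B3 = {d, h, i}  B4 = {b, e, i}  B5 = {f, h, i}  B6 = {b, c, i}  B7 = {a, b, c}
Tree: B1–B2, B2–B3, B1–B4, B3–B5, B4–B6, B6–B7
The largest bag has 3 vertices, giving width 2; this decomposition certifies tw(G) ≤ 2. Conversely, {a, b, c} is a clique of size 3, and the vertices of any clique must share a bag in every tree decomposition; so some bag has ≥ 3 vertices and tw(G) ≥ 2. Combining the bounds, tw(G) = 2.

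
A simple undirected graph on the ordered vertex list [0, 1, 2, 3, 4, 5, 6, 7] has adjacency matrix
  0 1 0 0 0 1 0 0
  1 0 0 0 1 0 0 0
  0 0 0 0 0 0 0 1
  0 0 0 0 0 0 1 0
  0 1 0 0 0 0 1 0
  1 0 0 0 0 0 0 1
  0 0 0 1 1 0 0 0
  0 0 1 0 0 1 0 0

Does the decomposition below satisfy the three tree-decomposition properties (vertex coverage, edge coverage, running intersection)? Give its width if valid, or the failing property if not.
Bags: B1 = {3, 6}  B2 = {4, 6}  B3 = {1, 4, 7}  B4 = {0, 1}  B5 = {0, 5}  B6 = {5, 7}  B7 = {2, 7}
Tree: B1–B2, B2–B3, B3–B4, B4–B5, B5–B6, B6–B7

A tree decomposition must satisfy three properties: every vertex lies in some bag; for every edge, both endpoints lie together in some bag; and for every vertex, the bags containing it form a connected subtree. Here bags containing vertex 7 are not connected in the tree, so the decomposition is invalid.

No — bags containing vertex 7 are not connected in the tree.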